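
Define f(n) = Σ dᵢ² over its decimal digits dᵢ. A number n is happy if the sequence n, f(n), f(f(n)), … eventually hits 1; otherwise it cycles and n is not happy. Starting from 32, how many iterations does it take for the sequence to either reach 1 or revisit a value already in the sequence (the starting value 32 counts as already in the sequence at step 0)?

3

32 → 3² + 2² = 13
13 → 1² + 3² = 10
10 → 1² + 0² = 1  — reached 1.
That took 3 steps.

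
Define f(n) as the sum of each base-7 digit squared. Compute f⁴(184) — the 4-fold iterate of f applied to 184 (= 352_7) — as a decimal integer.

10

184 = (3,5,2)_7 → 3² + 5² + 2² = 38
38 = (5,3)_7 → 5² + 3² = 34
34 = (4,6)_7 → 4² + 6² = 52
52 = (1,0,3)_7 → 1² + 0² + 3² = 10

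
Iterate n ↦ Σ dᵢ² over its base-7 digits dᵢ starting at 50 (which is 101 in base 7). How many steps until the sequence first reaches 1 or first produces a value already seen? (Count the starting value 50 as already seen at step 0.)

50 = (1,0,1)_7 → 1² + 0² + 1² = 2
2 = (2)_7 → 2² = 4
4 = (4)_7 → 4² = 16
16 = (2,2)_7 → 2² + 2² = 8
8 = (1,1)_7 → 1² + 1² = 2  — 2 repeats.
That took 5 steps.

5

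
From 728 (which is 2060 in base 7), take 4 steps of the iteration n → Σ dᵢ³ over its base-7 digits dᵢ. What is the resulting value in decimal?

92

728 = (2,0,6,0)_7 → 224
224 = (4,4,0)_7 → 128
128 = (2,4,2)_7 → 80
80 = (1,4,3)_7 → 92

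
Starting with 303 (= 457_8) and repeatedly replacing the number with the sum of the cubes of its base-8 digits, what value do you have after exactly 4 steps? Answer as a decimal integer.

27

303 = (4,5,7)_8 → 4³ + 5³ + 7³ = 532
532 = (1,0,2,4)_8 → 1³ + 0³ + 2³ + 4³ = 73
73 = (1,1,1)_8 → 1³ + 1³ + 1³ = 3
3 = (3)_8 → 3³ = 27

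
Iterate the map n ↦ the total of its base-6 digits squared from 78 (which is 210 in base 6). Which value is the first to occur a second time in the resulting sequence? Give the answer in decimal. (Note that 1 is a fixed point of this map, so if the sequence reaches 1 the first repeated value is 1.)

5

78 = (2,1,0)_6 → 2² + 1² + 0² = 4 + 1 + 0 = 5
5 = (5)_6 → 5² = 25
25 = (4,1)_6 → 4² + 1² = 16 + 1 = 17
17 = (2,5)_6 → 2² + 5² = 4 + 25 = 29
29 = (4,5)_6 → 4² + 5² = 16 + 25 = 41
41 = (1,0,5)_6 → 1² + 0² + 5² = 1 + 0 + 25 = 26
26 = (4,2)_6 → 4² + 2² = 16 + 4 = 20
20 = (3,2)_6 → 3² + 2² = 9 + 4 = 13
13 = (2,1)_6 → 2² + 1² = 4 + 1 = 5  — 5 already appeared earlier.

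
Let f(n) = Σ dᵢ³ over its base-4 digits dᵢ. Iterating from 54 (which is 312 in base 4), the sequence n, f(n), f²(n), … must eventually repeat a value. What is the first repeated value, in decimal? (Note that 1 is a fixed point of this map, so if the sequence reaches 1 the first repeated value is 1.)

54 = (3,1,2)_4 → 3³ + 1³ + 2³ = 27 + 1 + 8 = 36
36 = (2,1,0)_4 → 2³ + 1³ + 0³ = 8 + 1 + 0 = 9
9 = (2,1)_4 → 2³ + 1³ = 8 + 1 = 9  — 9 already appeared earlier.

9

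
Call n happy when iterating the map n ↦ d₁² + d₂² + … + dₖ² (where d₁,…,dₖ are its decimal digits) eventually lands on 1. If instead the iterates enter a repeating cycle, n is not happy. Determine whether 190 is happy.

happy

190 → 1² + 9² + 0² = 1 + 81 + 0 = 82
82 → 8² + 2² = 64 + 4 = 68
68 → 6² + 8² = 36 + 64 = 100
100 → 1² + 0² + 0² = 1 + 0 + 0 = 1  — reached 1.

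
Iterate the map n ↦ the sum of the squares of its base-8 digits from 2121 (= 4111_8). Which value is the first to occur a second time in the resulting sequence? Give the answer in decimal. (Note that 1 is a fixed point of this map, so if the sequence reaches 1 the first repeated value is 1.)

2121 = (4,1,1,1)_8 → 4² + 1² + 1² + 1² = 19
19 = (2,3)_8 → 2² + 3² = 13
13 = (1,5)_8 → 1² + 5² = 26
26 = (3,2)_8 → 3² + 2² = 13  — 13 already appeared earlier.

13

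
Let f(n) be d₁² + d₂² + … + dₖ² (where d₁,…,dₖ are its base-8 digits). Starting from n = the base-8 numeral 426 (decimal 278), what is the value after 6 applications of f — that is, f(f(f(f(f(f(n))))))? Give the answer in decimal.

278 = (4,2,6)_8 → 4² + 2² + 6² = 56
56 = (7,0)_8 → 7² + 0² = 49
49 = (6,1)_8 → 6² + 1² = 37
37 = (4,5)_8 → 4² + 5² = 41
41 = (5,1)_8 → 5² + 1² = 26
26 = (3,2)_8 → 3² + 2² = 13

13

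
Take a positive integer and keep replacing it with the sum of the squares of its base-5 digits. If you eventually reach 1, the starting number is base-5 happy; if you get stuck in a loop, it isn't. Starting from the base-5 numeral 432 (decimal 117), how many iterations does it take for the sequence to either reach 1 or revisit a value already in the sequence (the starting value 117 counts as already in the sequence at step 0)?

4

117 = (4,3,2)_5 → 4² + 3² + 2² = 16 + 9 + 4 = 29
29 = (1,0,4)_5 → 1² + 0² + 4² = 1 + 0 + 16 = 17
17 = (3,2)_5 → 3² + 2² = 9 + 4 = 13
13 = (2,3)_5 → 2² + 3² = 4 + 9 = 13  — 13 repeats.
That took 4 steps.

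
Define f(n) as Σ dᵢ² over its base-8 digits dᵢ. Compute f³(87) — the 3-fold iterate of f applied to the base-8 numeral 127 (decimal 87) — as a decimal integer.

2

87 = (1,2,7)_8 → 54
54 = (6,6)_8 → 72
72 = (1,1,0)_8 → 2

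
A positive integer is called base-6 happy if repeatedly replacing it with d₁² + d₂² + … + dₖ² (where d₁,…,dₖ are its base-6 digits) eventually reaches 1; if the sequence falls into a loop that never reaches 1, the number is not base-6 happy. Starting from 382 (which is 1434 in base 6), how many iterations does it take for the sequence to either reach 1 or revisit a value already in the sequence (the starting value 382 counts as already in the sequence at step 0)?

382 = (1,4,3,4)_6 → 1² + 4² + 3² + 4² = 1 + 16 + 9 + 16 = 42
42 = (1,1,0)_6 → 1² + 1² + 0² = 1 + 1 + 0 = 2
2 = (2)_6 → 2² = 4
4 = (4)_6 → 4² = 16
16 = (2,4)_6 → 2² + 4² = 4 + 16 = 20
20 = (3,2)_6 → 3² + 2² = 9 + 4 = 13
13 = (2,1)_6 → 2² + 1² = 4 + 1 = 5
5 = (5)_6 → 5² = 25
25 = (4,1)_6 → 4² + 1² = 16 + 1 = 17
17 = (2,5)_6 → 2² + 5² = 4 + 25 = 29
29 = (4,5)_6 → 4² + 5² = 16 + 25 = 41
41 = (1,0,5)_6 → 1² + 0² + 5² = 1 + 0 + 25 = 26
26 = (4,2)_6 → 4² + 2² = 16 + 4 = 20  — 20 repeats.
That took 13 steps.

13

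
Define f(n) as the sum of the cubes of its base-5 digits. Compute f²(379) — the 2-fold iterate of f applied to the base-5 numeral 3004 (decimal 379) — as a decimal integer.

55

379 = (3,0,0,4)_5 → 3³ + 0³ + 0³ + 4³ = 27 + 0 + 0 + 64 = 91
91 = (3,3,1)_5 → 3³ + 3³ + 1³ = 27 + 27 + 1 = 55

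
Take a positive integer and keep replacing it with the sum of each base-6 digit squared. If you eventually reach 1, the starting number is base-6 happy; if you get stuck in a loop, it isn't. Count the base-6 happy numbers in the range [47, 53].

47: 47 → 27 → 25 → 17 → 29 → 41 → 26 → 20 → 13 → 5 → 25  — not base-6 happy
48: 48 → 5 → 25 → 17 → 29 → 41 → 26 → 20 → 13 → 5  — not base-6 happy
49: 49 → 6 → 1  — base-6 happy
50: 50 → 9 → 10 → 17 → 29 → 41 → 26 → 20 → 13 → 5 → 25 → 17  — not base-6 happy
51: 51 → 14 → 8 → 5 → 25 → 17 → 29 → 41 → 26 → 20 → 13 → 5  — not base-6 happy
52: 52 → 21 → 18 → 9 → 10 → 17 → 29 → 41 → 26 → 20 → 13 → 5 → 25 → 17  — not base-6 happy
53: 53 → 30 → 25 → 17 → 29 → 41 → 26 → 20 → 13 → 5 → 25  — not base-6 happy
base-6 happy: 49

1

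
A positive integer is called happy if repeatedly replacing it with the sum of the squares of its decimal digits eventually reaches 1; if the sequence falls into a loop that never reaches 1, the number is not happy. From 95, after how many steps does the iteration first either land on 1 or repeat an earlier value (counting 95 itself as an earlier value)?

10

95 → 9² + 5² = 81 + 25 = 106
106 → 1² + 0² + 6² = 1 + 0 + 36 = 37
37 → 3² + 7² = 9 + 49 = 58
58 → 5² + 8² = 25 + 64 = 89
89 → 8² + 9² = 64 + 81 = 145
145 → 1² + 4² + 5² = 1 + 16 + 25 = 42
42 → 4² + 2² = 16 + 4 = 20
20 → 2² + 0² = 4 + 0 = 4
4 → 4² = 16
16 → 1² + 6² = 1 + 36 = 37  — 37 repeats.
That took 10 steps.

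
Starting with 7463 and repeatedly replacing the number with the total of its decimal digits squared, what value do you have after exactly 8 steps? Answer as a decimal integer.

145

7463 → 7² + 4² + 6² + 3² = 49 + 16 + 36 + 9 = 110
110 → 1² + 1² + 0² = 1 + 1 + 0 = 2
2 → 2² = 4
4 → 4² = 16
16 → 1² + 6² = 1 + 36 = 37
37 → 3² + 7² = 9 + 49 = 58
58 → 5² + 8² = 25 + 64 = 89
89 → 8² + 9² = 64 + 81 = 145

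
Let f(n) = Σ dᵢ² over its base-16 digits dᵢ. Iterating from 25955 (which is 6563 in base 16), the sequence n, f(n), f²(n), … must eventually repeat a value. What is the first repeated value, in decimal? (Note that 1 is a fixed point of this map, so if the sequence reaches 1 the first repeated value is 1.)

25955 = (6,5,6,3)_16 → 6² + 5² + 6² + 3² = 106
106 = (6,10)_16 → 6² + 10² = 136
136 = (8,8)_16 → 8² + 8² = 128
128 = (8,0)_16 → 8² + 0² = 64
64 = (4,0)_16 → 4² + 0² = 16
16 = (1,0)_16 → 1² + 0² = 1  — reached the fixed point 1.
1 → 1, so 1 is the first repeated value.

1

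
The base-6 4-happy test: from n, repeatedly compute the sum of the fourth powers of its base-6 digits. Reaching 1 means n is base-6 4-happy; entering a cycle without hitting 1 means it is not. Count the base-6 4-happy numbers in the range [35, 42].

1

35: 35 → 1250 → 1153 → 642 → 1266 → 1251 → 1218 → 1331 → 1251  — not base-6 4-happy
36: 36 → 1  — base-6 4-happy
37: 37 → 2 → 16 → 272 → 99 → 353 → 963 → 609 → 978 → 338 → 114 → 82 → 273 → 164 → 353  — not base-6 4-happy
38: 38 → 17 → 641 → 1522 → 259 → 4 → 256 → 258 → 3 → 81 → 98 → 288 → 17  — not base-6 4-happy
39: 39 → 82 → 273 → 164 → 353 → 963 → 609 → 978 → 338 → 114 → 82  — not base-6 4-happy
40: 40 → 257 → 627 → 738 → 178 → 1137 → 788 → 803 → 963 → 609 → 978 → 338 → 114 → 82 → 273 → 164 → 353 → 963  — not base-6 4-happy
41: 41 → 626 → 673 → 338 → 114 → 82 → 273 → 164 → 353 → 963 → 609 → 978 → 338  — not base-6 4-happy
42: 42 → 2 → 16 → 272 → 99 → 353 → 963 → 609 → 978 → 338 → 114 → 82 → 273 → 164 → 353  — not base-6 4-happy
base-6 4-happy: 36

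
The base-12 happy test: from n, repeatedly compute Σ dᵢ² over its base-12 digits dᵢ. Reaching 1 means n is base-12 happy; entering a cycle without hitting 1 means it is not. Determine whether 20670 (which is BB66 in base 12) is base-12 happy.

base-12 happy

20670 = (11,11,6,6)_12 → 314
314 = (2,2,2)_12 → 12
12 = (1,0)_12 → 1  — reached 1.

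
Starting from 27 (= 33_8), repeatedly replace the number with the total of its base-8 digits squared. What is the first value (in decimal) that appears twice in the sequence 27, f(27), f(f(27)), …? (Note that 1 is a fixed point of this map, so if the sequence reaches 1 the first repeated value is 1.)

27 = (3,3)_8 → 3² + 3² = 18
18 = (2,2)_8 → 2² + 2² = 8
8 = (1,0)_8 → 1² + 0² = 1  — reached the fixed point 1.
1 → 1, so 1 is the first repeated value.

1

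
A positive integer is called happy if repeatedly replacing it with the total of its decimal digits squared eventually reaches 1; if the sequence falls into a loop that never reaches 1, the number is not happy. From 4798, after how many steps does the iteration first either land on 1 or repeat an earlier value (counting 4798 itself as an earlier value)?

14

4798 → 4² + 7² + 9² + 8² = 16 + 49 + 81 + 64 = 210
210 → 2² + 1² + 0² = 4 + 1 + 0 = 5
5 → 5² = 25
25 → 2² + 5² = 4 + 25 = 29
29 → 2² + 9² = 4 + 81 = 85
85 → 8² + 5² = 64 + 25 = 89
89 → 8² + 9² = 64 + 81 = 145
145 → 1² + 4² + 5² = 1 + 16 + 25 = 42
42 → 4² + 2² = 16 + 4 = 20
20 → 2² + 0² = 4 + 0 = 4
4 → 4² = 16
16 → 1² + 6² = 1 + 36 = 37
37 → 3² + 7² = 9 + 49 = 58
58 → 5² + 8² = 25 + 64 = 89  — 89 repeats.
That took 14 steps.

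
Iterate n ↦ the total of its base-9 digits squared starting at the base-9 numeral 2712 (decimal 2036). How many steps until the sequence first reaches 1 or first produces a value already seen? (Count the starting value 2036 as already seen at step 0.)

2036 = (2,7,1,2)_9 → 58
58 = (6,4)_9 → 52
52 = (5,7)_9 → 74
74 = (8,2)_9 → 68
68 = (7,5)_9 → 74  — 74 repeats.
That took 5 steps.

5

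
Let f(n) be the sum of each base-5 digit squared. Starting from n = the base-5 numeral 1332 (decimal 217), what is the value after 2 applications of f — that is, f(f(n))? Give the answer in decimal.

217 = (1,3,3,2)_5 → 1² + 3² + 3² + 2² = 23
23 = (4,3)_5 → 4² + 3² = 25

25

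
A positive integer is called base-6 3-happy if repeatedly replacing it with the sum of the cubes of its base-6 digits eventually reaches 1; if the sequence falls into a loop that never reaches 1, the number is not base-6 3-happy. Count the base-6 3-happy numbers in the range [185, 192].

185: 185 → 250 → 190 → 190  (repeats 190)
186: 186 → 126 → 54 → 28 → 128 → 62 → 73 → 9 → 28  (repeats 28)
187: 187 → 127 → 55 → 29 → 189 → 153 → 92 → 43 → 3 → 27 → 91 → 36 → 1  (reaches 1)
188: 188 → 134 → 99 → 99  (repeats 99)
189: 189 → 153 → 92 → 43 → 3 → 27 → 91 → 36 → 1  (reaches 1)
190: 190 → 190  (repeats 190)
191: 191 → 251 → 251  (repeats 251)
192: 192 → 133 → 92 → 43 → 3 → 27 → 91 → 36 → 1  (reaches 1)
base-6 3-happy: 187, 189, 192

3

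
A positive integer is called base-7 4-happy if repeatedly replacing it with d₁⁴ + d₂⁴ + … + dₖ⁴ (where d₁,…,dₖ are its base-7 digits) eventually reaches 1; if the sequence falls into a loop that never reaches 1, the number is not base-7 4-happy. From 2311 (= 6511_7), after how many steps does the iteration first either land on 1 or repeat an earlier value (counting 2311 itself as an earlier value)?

2311 = (6,5,1,1)_7 → 6⁴ + 5⁴ + 1⁴ + 1⁴ = 1923
1923 = (5,4,1,5)_7 → 5⁴ + 4⁴ + 1⁴ + 5⁴ = 1507
1507 = (4,2,5,2)_7 → 4⁴ + 2⁴ + 5⁴ + 2⁴ = 913
913 = (2,4,4,3)_7 → 2⁴ + 4⁴ + 4⁴ + 3⁴ = 609
609 = (1,5,3,0)_7 → 1⁴ + 5⁴ + 3⁴ + 0⁴ = 707
707 = (2,0,3,0)_7 → 2⁴ + 0⁴ + 3⁴ + 0⁴ = 97
97 = (1,6,6)_7 → 1⁴ + 6⁴ + 6⁴ = 2593
2593 = (1,0,3,6,3)_7 → 1⁴ + 0⁴ + 3⁴ + 6⁴ + 3⁴ = 1459
1459 = (4,1,5,3)_7 → 4⁴ + 1⁴ + 5⁴ + 3⁴ = 963
963 = (2,5,4,4)_7 → 2⁴ + 5⁴ + 4⁴ + 4⁴ = 1153
1153 = (3,2,3,5)_7 → 3⁴ + 2⁴ + 3⁴ + 5⁴ = 803
803 = (2,2,2,5)_7 → 2⁴ + 2⁴ + 2⁴ + 5⁴ = 673
673 = (1,6,5,1)_7 → 1⁴ + 6⁴ + 5⁴ + 1⁴ = 1923  — 1923 repeats.
That took 13 steps.

13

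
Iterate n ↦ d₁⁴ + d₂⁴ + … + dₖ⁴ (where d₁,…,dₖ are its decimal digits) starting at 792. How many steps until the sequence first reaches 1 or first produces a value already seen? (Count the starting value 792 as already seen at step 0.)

792 → 7⁴ + 9⁴ + 2⁴ = 8978
8978 → 8⁴ + 9⁴ + 7⁴ + 8⁴ = 17154
17154 → 1⁴ + 7⁴ + 1⁴ + 5⁴ + 4⁴ = 3284
3284 → 3⁴ + 2⁴ + 8⁴ + 4⁴ = 4449
4449 → 4⁴ + 4⁴ + 4⁴ + 9⁴ = 7329
7329 → 7⁴ + 3⁴ + 2⁴ + 9⁴ = 9059
9059 → 9⁴ + 0⁴ + 5⁴ + 9⁴ = 13747
13747 → 1⁴ + 3⁴ + 7⁴ + 4⁴ + 7⁴ = 5140
5140 → 5⁴ + 1⁴ + 4⁴ + 0⁴ = 882
882 → 8⁴ + 8⁴ + 2⁴ = 8208
8208 → 8⁴ + 2⁴ + 0⁴ + 8⁴ = 8208  — 8208 repeats.
That took 11 steps.

11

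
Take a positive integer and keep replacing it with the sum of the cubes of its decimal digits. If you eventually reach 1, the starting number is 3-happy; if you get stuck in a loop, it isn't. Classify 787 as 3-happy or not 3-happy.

3-happy

787 → 7³ + 8³ + 7³ = 1198
1198 → 1³ + 1³ + 9³ + 8³ = 1243
1243 → 1³ + 2³ + 4³ + 3³ = 100
100 → 1³ + 0³ + 0³ = 1  — reached 1.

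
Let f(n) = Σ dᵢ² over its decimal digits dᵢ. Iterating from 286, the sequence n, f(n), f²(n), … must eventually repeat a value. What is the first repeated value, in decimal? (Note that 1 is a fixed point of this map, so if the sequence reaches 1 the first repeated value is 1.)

89

286 → 104
104 → 17
17 → 50
50 → 25
25 → 29
29 → 85
85 → 89
89 → 145
145 → 42
42 → 20
20 → 4
4 → 16
16 → 37
37 → 58
58 → 89  — 89 already appeared earlier.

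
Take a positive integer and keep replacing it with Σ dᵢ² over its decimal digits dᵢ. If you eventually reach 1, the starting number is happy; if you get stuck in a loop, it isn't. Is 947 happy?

not happy

947 → 9² + 4² + 7² = 81 + 16 + 49 = 146
146 → 1² + 4² + 6² = 1 + 16 + 36 = 53
53 → 5² + 3² = 25 + 9 = 34
34 → 3² + 4² = 9 + 16 = 25
25 → 2² + 5² = 4 + 25 = 29
29 → 2² + 9² = 4 + 81 = 85
85 → 8² + 5² = 64 + 25 = 89
89 → 8² + 9² = 64 + 81 = 145
145 → 1² + 4² + 5² = 1 + 16 + 25 = 42
42 → 4² + 2² = 16 + 4 = 20
20 → 2² + 0² = 4 + 0 = 4
4 → 4² = 16
16 → 1² + 6² = 1 + 36 = 37
37 → 3² + 7² = 9 + 49 = 58
58 → 5² + 8² = 25 + 64 = 89  — 89 already seen; the sequence cycles without reaching 1.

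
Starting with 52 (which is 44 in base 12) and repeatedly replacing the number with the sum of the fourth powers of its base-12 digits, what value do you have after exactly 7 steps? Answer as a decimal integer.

52 = (4,4)_12 → 512
512 = (3,6,8)_12 → 5473
5473 = (3,2,0,1)_12 → 98
98 = (8,2)_12 → 4112
4112 = (2,4,6,8)_12 → 5664
5664 = (3,3,4,0)_12 → 418
418 = (2,10,10)_12 → 20016

20016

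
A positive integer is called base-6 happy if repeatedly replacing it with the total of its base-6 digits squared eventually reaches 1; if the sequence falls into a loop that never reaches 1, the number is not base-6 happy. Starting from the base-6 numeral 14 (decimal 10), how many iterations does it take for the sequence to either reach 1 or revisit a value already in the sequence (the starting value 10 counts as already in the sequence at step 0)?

9

10 = (1,4)_6 → 1² + 4² = 17
17 = (2,5)_6 → 2² + 5² = 29
29 = (4,5)_6 → 4² + 5² = 41
41 = (1,0,5)_6 → 1² + 0² + 5² = 26
26 = (4,2)_6 → 4² + 2² = 20
20 = (3,2)_6 → 3² + 2² = 13
13 = (2,1)_6 → 2² + 1² = 5
5 = (5)_6 → 5² = 25
25 = (4,1)_6 → 4² + 1² = 17  — 17 repeats.
That took 9 steps.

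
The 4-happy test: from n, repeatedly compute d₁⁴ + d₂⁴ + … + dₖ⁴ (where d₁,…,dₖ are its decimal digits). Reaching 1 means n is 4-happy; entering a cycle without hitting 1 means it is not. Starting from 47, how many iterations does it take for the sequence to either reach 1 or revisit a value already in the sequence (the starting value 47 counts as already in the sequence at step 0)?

47 → 4⁴ + 7⁴ = 256 + 2401 = 2657
2657 → 2⁴ + 6⁴ + 5⁴ + 7⁴ = 16 + 1296 + 625 + 2401 = 4338
4338 → 4⁴ + 3⁴ + 3⁴ + 8⁴ = 256 + 81 + 81 + 4096 = 4514
4514 → 4⁴ + 5⁴ + 1⁴ + 4⁴ = 256 + 625 + 1 + 256 = 1138
1138 → 1⁴ + 1⁴ + 3⁴ + 8⁴ = 1 + 1 + 81 + 4096 = 4179
4179 → 4⁴ + 1⁴ + 7⁴ + 9⁴ = 256 + 1 + 2401 + 6561 = 9219
9219 → 9⁴ + 2⁴ + 1⁴ + 9⁴ = 6561 + 16 + 1 + 6561 = 13139
13139 → 1⁴ + 3⁴ + 1⁴ + 3⁴ + 9⁴ = 1 + 81 + 1 + 81 + 6561 = 6725
6725 → 6⁴ + 7⁴ + 2⁴ + 5⁴ = 1296 + 2401 + 16 + 625 = 4338  — 4338 repeats.
That took 9 steps.

9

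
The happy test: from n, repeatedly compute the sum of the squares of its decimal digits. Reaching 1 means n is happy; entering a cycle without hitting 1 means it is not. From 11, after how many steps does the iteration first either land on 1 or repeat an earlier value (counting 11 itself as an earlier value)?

10

11 → 1² + 1² = 2
2 → 2² = 4
4 → 4² = 16
16 → 1² + 6² = 37
37 → 3² + 7² = 58
58 → 5² + 8² = 89
89 → 8² + 9² = 145
145 → 1² + 4² + 5² = 42
42 → 4² + 2² = 20
20 → 2² + 0² = 4  — 4 repeats.
That took 10 steps.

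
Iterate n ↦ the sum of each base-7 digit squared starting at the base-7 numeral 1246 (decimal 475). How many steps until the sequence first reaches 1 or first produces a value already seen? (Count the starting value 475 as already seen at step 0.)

6

475 = (1,2,4,6)_7 → 1² + 2² + 4² + 6² = 57
57 = (1,1,1)_7 → 1² + 1² + 1² = 3
3 = (3)_7 → 3² = 9
9 = (1,2)_7 → 1² + 2² = 5
5 = (5)_7 → 5² = 25
25 = (3,4)_7 → 3² + 4² = 25  — 25 repeats.
That took 6 steps.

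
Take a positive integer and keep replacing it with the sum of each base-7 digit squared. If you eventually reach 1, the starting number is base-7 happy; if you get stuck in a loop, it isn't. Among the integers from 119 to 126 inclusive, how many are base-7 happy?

119: 119 → 13 → 37 → 29 → 17 → 13  — not base-7 happy
120: 120 → 14 → 4 → 16 → 8 → 2 → 4  — not base-7 happy
121: 121 → 17 → 13 → 37 → 29 → 17  — not base-7 happy
122: 122 → 22 → 10 → 10  — not base-7 happy
123: 123 → 29 → 17 → 13 → 37 → 29  — not base-7 happy
124: 124 → 38 → 34 → 52 → 10 → 10  — not base-7 happy
125: 125 → 49 → 1  — base-7 happy
126: 126 → 20 → 40 → 50 → 2 → 4 → 16 → 8 → 2  — not base-7 happy
base-7 happy: 125

1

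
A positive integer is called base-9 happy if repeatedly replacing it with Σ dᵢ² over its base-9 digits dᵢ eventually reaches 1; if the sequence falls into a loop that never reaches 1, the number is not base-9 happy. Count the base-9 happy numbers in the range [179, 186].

1

179: 179 → 69 → 85 → 17 → 65 → 53 → 89 → 65  (repeats 65)
180: 180 → 8 → 64 → 50 → 50  (repeats 50)
181: 181 → 9 → 1  (reaches 1)
182: 182 → 12 → 10 → 2 → 4 → 16 → 50 → 50  (repeats 50)
183: 183 → 17 → 65 → 53 → 89 → 65  (repeats 65)
184: 184 → 24 → 40 → 32 → 34 → 58 → 52 → 74 → 68 → 74  (repeats 74)
185: 185 → 33 → 45 → 25 → 53 → 89 → 65 → 53  (repeats 53)
186: 186 → 44 → 80 → 128 → 30 → 18 → 4 → 16 → 50 → 50  (repeats 50)
base-9 happy: 181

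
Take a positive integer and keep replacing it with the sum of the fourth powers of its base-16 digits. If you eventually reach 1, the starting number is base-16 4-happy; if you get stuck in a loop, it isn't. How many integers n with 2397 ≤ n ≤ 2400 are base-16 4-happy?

3

2397: 2397 → 35747 → 28818 → 8978 → 114 → 2417 → 8963 → 178 → 14657 → 6899 → 60707 → 67074 → 1313 → 642 → 4128 → 17 → 2 → 16 → 1  (reaches 1)
2398: 2398 → 45602 → 14689 → 7939 → 50707 → 22114 → 3233 → 30737 → 6499 → 7939  (repeats 7939)
2399: 2399 → 57811 → 67059 → 51332 → 29184 → 2417 → 8963 → 178 → 14657 → 6899 → 60707 → 67074 → 1313 → 642 → 4128 → 17 → 2 → 16 → 1  (reaches 1)
2400: 2400 → 7857 → 53059 → 71698 → 4115 → 83 → 706 → 20768 → 642 → 4128 → 17 → 2 → 16 → 1  (reaches 1)
base-16 4-happy: 2397, 2399, 2400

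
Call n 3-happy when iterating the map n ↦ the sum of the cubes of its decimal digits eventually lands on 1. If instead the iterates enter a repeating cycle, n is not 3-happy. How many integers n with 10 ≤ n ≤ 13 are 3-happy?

10: 10 → 1  (reaches 1)
11: 11 → 2 → 8 → 512 → 134 → 92 → 737 → 713 → 371 → 371  (repeats 371)
12: 12 → 9 → 729 → 1080 → 513 → 153 → 153  (repeats 153)
13: 13 → 28 → 520 → 133 → 55 → 250 → 133  (repeats 133)
3-happy: 10

1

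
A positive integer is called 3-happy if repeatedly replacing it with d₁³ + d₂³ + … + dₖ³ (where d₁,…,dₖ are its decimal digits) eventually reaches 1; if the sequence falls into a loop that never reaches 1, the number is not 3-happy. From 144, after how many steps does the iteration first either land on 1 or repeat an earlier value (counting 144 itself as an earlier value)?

144 → 1³ + 4³ + 4³ = 129
129 → 1³ + 2³ + 9³ = 738
738 → 7³ + 3³ + 8³ = 882
882 → 8³ + 8³ + 2³ = 1032
1032 → 1³ + 0³ + 3³ + 2³ = 36
36 → 3³ + 6³ = 243
243 → 2³ + 4³ + 3³ = 99
99 → 9³ + 9³ = 1458
1458 → 1³ + 4³ + 5³ + 8³ = 702
702 → 7³ + 0³ + 2³ = 351
351 → 3³ + 5³ + 1³ = 153
153 → 1³ + 5³ + 3³ = 153  — 153 repeats.
That took 12 steps.

12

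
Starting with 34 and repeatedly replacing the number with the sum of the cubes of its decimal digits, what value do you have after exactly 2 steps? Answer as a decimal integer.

34 → 3³ + 4³ = 27 + 64 = 91
91 → 9³ + 1³ = 729 + 1 = 730

730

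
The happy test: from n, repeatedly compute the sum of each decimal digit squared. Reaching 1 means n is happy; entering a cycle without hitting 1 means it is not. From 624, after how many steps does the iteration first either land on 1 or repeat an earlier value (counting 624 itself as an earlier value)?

624 → 6² + 2² + 4² = 36 + 4 + 16 = 56
56 → 5² + 6² = 25 + 36 = 61
61 → 6² + 1² = 36 + 1 = 37
37 → 3² + 7² = 9 + 49 = 58
58 → 5² + 8² = 25 + 64 = 89
89 → 8² + 9² = 64 + 81 = 145
145 → 1² + 4² + 5² = 1 + 16 + 25 = 42
42 → 4² + 2² = 16 + 4 = 20
20 → 2² + 0² = 4 + 0 = 4
4 → 4² = 16
16 → 1² + 6² = 1 + 36 = 37  — 37 repeats.
That took 11 steps.

11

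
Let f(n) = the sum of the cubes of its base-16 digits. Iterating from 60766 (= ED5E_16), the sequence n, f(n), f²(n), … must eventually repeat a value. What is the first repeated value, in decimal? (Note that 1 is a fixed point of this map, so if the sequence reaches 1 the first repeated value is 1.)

60766 = (14,13,5,14)_16 → 7810
7810 = (1,14,8,2)_16 → 3265
3265 = (12,12,1)_16 → 3457
3457 = (13,8,1)_16 → 2710
2710 = (10,9,6)_16 → 1945
1945 = (7,9,9)_16 → 1801
1801 = (7,0,9)_16 → 1072
1072 = (4,3,0)_16 → 91
91 = (5,11)_16 → 1456
1456 = (5,11,0)_16 → 1456  — 1456 already appeared earlier.

1456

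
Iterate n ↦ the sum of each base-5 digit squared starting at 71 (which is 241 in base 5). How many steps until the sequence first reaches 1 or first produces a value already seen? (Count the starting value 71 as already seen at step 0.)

4

71 = (2,4,1)_5 → 2² + 4² + 1² = 4 + 16 + 1 = 21
21 = (4,1)_5 → 4² + 1² = 16 + 1 = 17
17 = (3,2)_5 → 3² + 2² = 9 + 4 = 13
13 = (2,3)_5 → 2² + 3² = 4 + 9 = 13  — 13 repeats.
That took 4 steps.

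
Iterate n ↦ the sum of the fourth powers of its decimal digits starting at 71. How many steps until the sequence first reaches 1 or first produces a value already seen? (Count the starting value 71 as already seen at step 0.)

71 → 2402
2402 → 288
288 → 8208
8208 → 8208  — 8208 repeats.
That took 4 steps.

4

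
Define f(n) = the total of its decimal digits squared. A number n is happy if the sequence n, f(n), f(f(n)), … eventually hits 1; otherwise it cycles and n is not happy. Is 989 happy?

989 → 9² + 8² + 9² = 226
226 → 2² + 2² + 6² = 44
44 → 4² + 4² = 32
32 → 3² + 2² = 13
13 → 1² + 3² = 10
10 → 1² + 0² = 1  — reached 1.

happy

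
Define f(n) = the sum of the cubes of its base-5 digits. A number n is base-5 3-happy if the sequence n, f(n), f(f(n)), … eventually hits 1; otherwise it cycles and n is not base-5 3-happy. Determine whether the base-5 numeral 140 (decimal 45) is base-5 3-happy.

45 = (1,4,0)_5 → 1³ + 4³ + 0³ = 1 + 64 + 0 = 65
65 = (2,3,0)_5 → 2³ + 3³ + 0³ = 8 + 27 + 0 = 35
35 = (1,2,0)_5 → 1³ + 2³ + 0³ = 1 + 8 + 0 = 9
9 = (1,4)_5 → 1³ + 4³ = 1 + 64 = 65  — 65 already seen; the sequence cycles without reaching 1.

not base-5 3-happy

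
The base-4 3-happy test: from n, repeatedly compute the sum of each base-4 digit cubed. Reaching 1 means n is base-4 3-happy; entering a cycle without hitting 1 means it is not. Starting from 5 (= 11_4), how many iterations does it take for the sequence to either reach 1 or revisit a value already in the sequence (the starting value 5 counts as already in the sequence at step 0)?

5 = (1,1)_4 → 1³ + 1³ = 2
2 = (2)_4 → 2³ = 8
8 = (2,0)_4 → 2³ + 0³ = 8  — 8 repeats.
That took 3 steps.

3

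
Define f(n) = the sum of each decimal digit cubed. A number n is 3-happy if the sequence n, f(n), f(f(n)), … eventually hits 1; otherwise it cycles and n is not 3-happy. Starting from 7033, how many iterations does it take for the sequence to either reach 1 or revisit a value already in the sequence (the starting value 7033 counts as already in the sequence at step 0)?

5

7033 → 7³ + 0³ + 3³ + 3³ = 397
397 → 3³ + 9³ + 7³ = 1099
1099 → 1³ + 0³ + 9³ + 9³ = 1459
1459 → 1³ + 4³ + 5³ + 9³ = 919
919 → 9³ + 1³ + 9³ = 1459  — 1459 repeats.
That took 5 steps.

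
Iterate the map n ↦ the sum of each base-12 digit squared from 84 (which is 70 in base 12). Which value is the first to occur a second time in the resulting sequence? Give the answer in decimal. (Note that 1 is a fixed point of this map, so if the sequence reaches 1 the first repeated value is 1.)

26

84 = (7,0)_12 → 7² + 0² = 49 + 0 = 49
49 = (4,1)_12 → 4² + 1² = 16 + 1 = 17
17 = (1,5)_12 → 1² + 5² = 1 + 25 = 26
26 = (2,2)_12 → 2² + 2² = 4 + 4 = 8
8 = (8)_12 → 8² = 64
64 = (5,4)_12 → 5² + 4² = 25 + 16 = 41
41 = (3,5)_12 → 3² + 5² = 9 + 25 = 34
34 = (2,10)_12 → 2² + 10² = 4 + 100 = 104
104 = (8,8)_12 → 8² + 8² = 64 + 64 = 128
128 = (10,8)_12 → 10² + 8² = 100 + 64 = 164
164 = (1,1,8)_12 → 1² + 1² + 8² = 1 + 1 + 64 = 66
66 = (5,6)_12 → 5² + 6² = 25 + 36 = 61
61 = (5,1)_12 → 5² + 1² = 25 + 1 = 26  — 26 already appeared earlier.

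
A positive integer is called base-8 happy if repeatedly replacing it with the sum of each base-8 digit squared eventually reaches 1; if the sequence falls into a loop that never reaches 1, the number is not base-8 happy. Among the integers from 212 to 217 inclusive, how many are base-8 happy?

1

212: 212 → 29 → 34 → 20 → 20  (repeats 20)
213: 213 → 38 → 52 → 52  (repeats 52)
214: 214 → 49 → 37 → 41 → 26 → 13 → 26  (repeats 26)
215: 215 → 62 → 85 → 30 → 45 → 50 → 40 → 25 → 10 → 5 → 25  (repeats 25)
216: 216 → 18 → 8 → 1  (reaches 1)
217: 217 → 19 → 13 → 26 → 13  (repeats 13)
base-8 happy: 216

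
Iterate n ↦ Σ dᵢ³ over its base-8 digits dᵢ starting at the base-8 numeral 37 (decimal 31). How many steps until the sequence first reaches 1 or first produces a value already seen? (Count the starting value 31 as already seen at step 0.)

14

31 = (3,7)_8 → 3³ + 7³ = 27 + 343 = 370
370 = (5,6,2)_8 → 5³ + 6³ + 2³ = 125 + 216 + 8 = 349
349 = (5,3,5)_8 → 5³ + 3³ + 5³ = 125 + 27 + 125 = 277
277 = (4,2,5)_8 → 4³ + 2³ + 5³ = 64 + 8 + 125 = 197
197 = (3,0,5)_8 → 3³ + 0³ + 5³ = 27 + 0 + 125 = 152
152 = (2,3,0)_8 → 2³ + 3³ + 0³ = 8 + 27 + 0 = 35
35 = (4,3)_8 → 4³ + 3³ = 64 + 27 = 91
91 = (1,3,3)_8 → 1³ + 3³ + 3³ = 1 + 27 + 27 = 55
55 = (6,7)_8 → 6³ + 7³ = 216 + 343 = 559
559 = (1,0,5,7)_8 → 1³ + 0³ + 5³ + 7³ = 1 + 0 + 125 + 343 = 469
469 = (7,2,5)_8 → 7³ + 2³ + 5³ = 343 + 8 + 125 = 476
476 = (7,3,4)_8 → 7³ + 3³ + 4³ = 343 + 27 + 64 = 434
434 = (6,6,2)_8 → 6³ + 6³ + 2³ = 216 + 216 + 8 = 440
440 = (6,7,0)_8 → 6³ + 7³ + 0³ = 216 + 343 + 0 = 559  — 559 repeats.
That took 14 steps.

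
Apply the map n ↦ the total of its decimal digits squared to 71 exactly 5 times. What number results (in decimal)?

71 → 50
50 → 25
25 → 29
29 → 85
85 → 89

89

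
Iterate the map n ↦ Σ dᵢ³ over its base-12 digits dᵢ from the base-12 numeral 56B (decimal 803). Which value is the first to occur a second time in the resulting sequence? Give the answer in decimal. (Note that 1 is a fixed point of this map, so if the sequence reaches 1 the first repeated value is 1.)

803 = (5,6,11)_12 → 1672
1672 = (11,7,4)_12 → 1738
1738 = (1,0,0,10)_12 → 1001
1001 = (6,11,5)_12 → 1672  — 1672 already appeared earlier.

1672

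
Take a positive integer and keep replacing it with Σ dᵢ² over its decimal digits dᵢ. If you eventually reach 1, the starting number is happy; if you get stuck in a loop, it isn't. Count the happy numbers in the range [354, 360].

1

354: 354 → 50 → 25 → 29 → 85 → 89 → 145 → 42 → 20 → 4 → 16 → 37 → 58 → 89  — not happy
355: 355 → 59 → 106 → 37 → 58 → 89 → 145 → 42 → 20 → 4 → 16 → 37  — not happy
356: 356 → 70 → 49 → 97 → 130 → 10 → 1  — happy
357: 357 → 83 → 73 → 58 → 89 → 145 → 42 → 20 → 4 → 16 → 37 → 58  — not happy
358: 358 → 98 → 145 → 42 → 20 → 4 → 16 → 37 → 58 → 89 → 145  — not happy
359: 359 → 115 → 27 → 53 → 34 → 25 → 29 → 85 → 89 → 145 → 42 → 20 → 4 → 16 → 37 → 58 → 89  — not happy
360: 360 → 45 → 41 → 17 → 50 → 25 → 29 → 85 → 89 → 145 → 42 → 20 → 4 → 16 → 37 → 58 → 89  — not happy
happy: 356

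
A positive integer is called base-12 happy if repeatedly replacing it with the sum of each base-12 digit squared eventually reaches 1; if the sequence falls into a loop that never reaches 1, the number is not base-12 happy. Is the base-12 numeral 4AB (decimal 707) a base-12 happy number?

707 = (4,10,11)_12 → 237
237 = (1,7,9)_12 → 131
131 = (10,11)_12 → 221
221 = (1,6,5)_12 → 62
62 = (5,2)_12 → 29
29 = (2,5)_12 → 29  — 29 already seen; the sequence cycles without reaching 1.

not base-12 happy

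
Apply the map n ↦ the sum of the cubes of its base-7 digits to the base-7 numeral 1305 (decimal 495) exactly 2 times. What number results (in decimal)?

243

495 = (1,3,0,5)_7 → 1³ + 3³ + 0³ + 5³ = 1 + 27 + 0 + 125 = 153
153 = (3,0,6)_7 → 3³ + 0³ + 6³ = 27 + 0 + 216 = 243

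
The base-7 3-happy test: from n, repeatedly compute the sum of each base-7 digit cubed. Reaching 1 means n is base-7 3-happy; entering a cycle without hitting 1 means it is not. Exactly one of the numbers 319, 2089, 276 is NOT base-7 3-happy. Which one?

276

319: 319 → 307 → 433 → 343 → 1  — reaches 1 (base-7 3-happy)
2089: 2089 → 307 → 433 → 343 → 1  — reaches 1 (base-7 3-happy)
276: 276 → 216 → 288 → 342 → 648 → 282 → 258 → 342  — repeats 342 (not base-7 3-happy)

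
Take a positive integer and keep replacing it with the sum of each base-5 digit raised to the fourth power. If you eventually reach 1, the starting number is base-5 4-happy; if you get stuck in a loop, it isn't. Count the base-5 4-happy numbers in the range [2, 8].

1

2: 2 → 16 → 82 → 98 → 418 → 244 → 594 → 674 → 514 → 528 → 338 → 194 → 354 → 528  — not base-5 4-happy
3: 3 → 81 → 83 → 163 → 99 → 593 → 499 → 849 → 595 → 593  — not base-5 4-happy
4: 4 → 256 → 18 → 162 → 34 → 258 → 98 → 418 → 244 → 594 → 674 → 514 → 528 → 338 → 194 → 354 → 528  — not base-5 4-happy
5: 5 → 1  — base-5 4-happy
6: 6 → 2 → 16 → 82 → 98 → 418 → 244 → 594 → 674 → 514 → 528 → 338 → 194 → 354 → 528  — not base-5 4-happy
7: 7 → 17 → 97 → 353 → 353  — not base-5 4-happy
8: 8 → 82 → 98 → 418 → 244 → 594 → 674 → 514 → 528 → 338 → 194 → 354 → 528  — not base-5 4-happy
base-5 4-happy: 5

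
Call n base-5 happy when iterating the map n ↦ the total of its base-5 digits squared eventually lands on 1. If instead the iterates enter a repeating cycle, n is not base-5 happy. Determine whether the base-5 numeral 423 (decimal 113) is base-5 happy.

not base-5 happy

113 = (4,2,3)_5 → 4² + 2² + 3² = 16 + 4 + 9 = 29
29 = (1,0,4)_5 → 1² + 0² + 4² = 1 + 0 + 16 = 17
17 = (3,2)_5 → 3² + 2² = 9 + 4 = 13
13 = (2,3)_5 → 2² + 3² = 4 + 9 = 13  — 13 already seen; the sequence cycles without reaching 1.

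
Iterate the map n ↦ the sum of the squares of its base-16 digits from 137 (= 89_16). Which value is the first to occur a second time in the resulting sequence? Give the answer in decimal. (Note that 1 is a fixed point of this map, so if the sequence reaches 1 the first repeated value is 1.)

169

137 = (8,9)_16 → 8² + 9² = 64 + 81 = 145
145 = (9,1)_16 → 9² + 1² = 81 + 1 = 82
82 = (5,2)_16 → 5² + 2² = 25 + 4 = 29
29 = (1,13)_16 → 1² + 13² = 1 + 169 = 170
170 = (10,10)_16 → 10² + 10² = 100 + 100 = 200
200 = (12,8)_16 → 12² + 8² = 144 + 64 = 208
208 = (13,0)_16 → 13² + 0² = 169 + 0 = 169
169 = (10,9)_16 → 10² + 9² = 100 + 81 = 181
181 = (11,5)_16 → 11² + 5² = 121 + 25 = 146
146 = (9,2)_16 → 9² + 2² = 81 + 4 = 85
85 = (5,5)_16 → 5² + 5² = 25 + 25 = 50
50 = (3,2)_16 → 3² + 2² = 9 + 4 = 13
13 = (13)_16 → 13² = 169  — 169 already appeared earlier.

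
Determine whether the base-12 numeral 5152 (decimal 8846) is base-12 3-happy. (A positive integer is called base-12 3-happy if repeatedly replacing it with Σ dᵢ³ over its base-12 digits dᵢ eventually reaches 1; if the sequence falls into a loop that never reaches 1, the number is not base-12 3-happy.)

base-12 3-happy

8846 = (5,1,5,2)_12 → 5³ + 1³ + 5³ + 2³ = 125 + 1 + 125 + 8 = 259
259 = (1,9,7)_12 → 1³ + 9³ + 7³ = 1 + 729 + 343 = 1073
1073 = (7,5,5)_12 → 7³ + 5³ + 5³ = 343 + 125 + 125 = 593
593 = (4,1,5)_12 → 4³ + 1³ + 5³ = 64 + 1 + 125 = 190
190 = (1,3,10)_12 → 1³ + 3³ + 10³ = 1 + 27 + 1000 = 1028
1028 = (7,1,8)_12 → 7³ + 1³ + 8³ = 343 + 1 + 512 = 856
856 = (5,11,4)_12 → 5³ + 11³ + 4³ = 125 + 1331 + 64 = 1520
1520 = (10,6,8)_12 → 10³ + 6³ + 8³ = 1000 + 216 + 512 = 1728
1728 = (1,0,0,0)_12 → 1³ + 0³ + 0³ + 0³ = 1 + 0 + 0 + 0 = 1  — reached 1.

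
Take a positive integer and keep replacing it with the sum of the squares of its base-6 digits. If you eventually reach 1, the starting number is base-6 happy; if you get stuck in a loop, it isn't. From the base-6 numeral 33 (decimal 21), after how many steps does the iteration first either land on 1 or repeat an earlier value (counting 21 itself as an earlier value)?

12

21 = (3,3)_6 → 3² + 3² = 9 + 9 = 18
18 = (3,0)_6 → 3² + 0² = 9 + 0 = 9
9 = (1,3)_6 → 1² + 3² = 1 + 9 = 10
10 = (1,4)_6 → 1² + 4² = 1 + 16 = 17
17 = (2,5)_6 → 2² + 5² = 4 + 25 = 29
29 = (4,5)_6 → 4² + 5² = 16 + 25 = 41
41 = (1,0,5)_6 → 1² + 0² + 5² = 1 + 0 + 25 = 26
26 = (4,2)_6 → 4² + 2² = 16 + 4 = 20
20 = (3,2)_6 → 3² + 2² = 9 + 4 = 13
13 = (2,1)_6 → 2² + 1² = 4 + 1 = 5
5 = (5)_6 → 5² = 25
25 = (4,1)_6 → 4² + 1² = 16 + 1 = 17  — 17 repeats.
That took 12 steps.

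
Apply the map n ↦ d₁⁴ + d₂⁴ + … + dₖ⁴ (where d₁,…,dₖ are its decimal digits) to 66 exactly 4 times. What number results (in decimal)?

2178

66 → 6⁴ + 6⁴ = 1296 + 1296 = 2592
2592 → 2⁴ + 5⁴ + 9⁴ + 2⁴ = 16 + 625 + 6561 + 16 = 7218
7218 → 7⁴ + 2⁴ + 1⁴ + 8⁴ = 2401 + 16 + 1 + 4096 = 6514
6514 → 6⁴ + 5⁴ + 1⁴ + 4⁴ = 1296 + 625 + 1 + 256 = 2178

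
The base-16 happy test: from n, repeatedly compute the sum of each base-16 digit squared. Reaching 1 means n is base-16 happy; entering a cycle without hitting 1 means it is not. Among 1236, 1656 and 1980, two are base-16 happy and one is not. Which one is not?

1236: 1236 → 201 → 225 → 197 → 169 → 181 → 146 → 85 → 50 → 13 → 169  — repeats 169 (not base-16 happy)
1656: 1656 → 149 → 106 → 136 → 128 → 64 → 16 → 1  — reaches 1 (base-16 happy)
1980: 1980 → 314 → 110 → 232 → 260 → 17 → 2 → 4 → 16 → 1  — reaches 1 (base-16 happy)

1236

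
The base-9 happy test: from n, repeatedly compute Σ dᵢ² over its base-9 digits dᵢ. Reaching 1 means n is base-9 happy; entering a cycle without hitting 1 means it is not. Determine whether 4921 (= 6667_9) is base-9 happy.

base-9 happy

4921 = (6,6,6,7)_9 → 6² + 6² + 6² + 7² = 157
157 = (1,8,4)_9 → 1² + 8² + 4² = 81
81 = (1,0,0)_9 → 1² + 0² + 0² = 1  — reached 1.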